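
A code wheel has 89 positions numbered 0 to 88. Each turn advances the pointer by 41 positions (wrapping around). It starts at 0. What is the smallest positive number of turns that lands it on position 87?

26

41⁻¹ ≡ 76 (mod 89) because 41·76 = 3116 = 35·89 + 1.
Multiplying both sides by 76: x ≡ 76·87 = 6612 ≡ 26 (mod 89).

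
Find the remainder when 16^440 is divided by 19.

Square-and-reduce mod 19: 16^1≡16, 16^2≡9, 16^4≡5, 16^8≡6, 16^16≡17, 16^32≡4, 16^64≡16, 16^128≡9, 16^256≡5.
Since 440 = 8 + 16 + 32 + 128 + 256 in binary, 16^440 ≡ 6·17·4·9·5 ≡ 6 (mod 19).

6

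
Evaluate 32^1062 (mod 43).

By repeated squaring mod 43: 32^1≡32, 32^2≡35, 32^4≡21, 32^8≡11, 32^16≡35, 32^32≡21, 32^64≡11, 32^128≡35, 32^256≡21, 32^512≡11, 32^1024≡35.
1062 = 2 + 4 + 32 + 1024, so 32^1062 ≡ 35·21·21·35 ≡ 16 (mod 43).

16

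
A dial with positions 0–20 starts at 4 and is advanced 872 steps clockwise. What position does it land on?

872 mod 21 = 11 (since 41·21 = 861).
(4 + 11) mod 21 = 15.

15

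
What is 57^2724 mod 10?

1

Last digits of 7^n: 7, 9, 3, 1 (period 4).
2724 mod 4 = 0, so the last digit matches 7^4 = 1.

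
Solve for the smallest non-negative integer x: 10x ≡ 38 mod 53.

10⁻¹ ≡ 16 (mod 53) because 10·16 = 160 = 3·53 + 1.
So x ≡ 16·38 = 608 ≡ 25 (mod 53).
Check: 10·25 = 250 = 4·53 + 38.

25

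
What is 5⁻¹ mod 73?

44

5·44 = 220 = 3·73 + 1, so 5⁻¹ ≡ 44 (mod 73).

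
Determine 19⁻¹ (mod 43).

34

43 = 2·19 + 5
19 = 3·5 + 4
5 = 1·4 + 1
4 = 4·1 + 0
Back-substituting gives 19·34 ≡ 1 (mod 43).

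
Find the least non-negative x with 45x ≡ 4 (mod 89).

8

45⁻¹ ≡ 2 (mod 89) because 45·2 = 90 = 1·89 + 1.
Multiplying both sides by 2: x ≡ 2·4 = 8 ≡ 8 (mod 89).
Check: 45·8 = 360 = 4·89 + 4.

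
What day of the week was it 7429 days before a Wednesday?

Monday

7429 − 1061·7 = 2, so 7429 ≡ 2 (mod 7).
Wednesday − 2 days → Monday.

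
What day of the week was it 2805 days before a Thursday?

Saturday

2805 = 400·7 + 5, so 2805 mod 7 = 5.
Thursday − 5 days → Saturday.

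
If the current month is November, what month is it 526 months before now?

January

526 mod 12 = 10 (since 43·12 = 516).
November − 10 months → January.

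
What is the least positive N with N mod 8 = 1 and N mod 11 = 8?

Since 11·3 ≡ 1 (mod 8), take x = 8 + 11·((1−8)·3 mod 8) = 8 + 11·3 = 41.
Check: 41 mod 8 = 1, 41 mod 11 = 8.

41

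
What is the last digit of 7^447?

Last digits of 7^n: 7, 9, 3, 1 (period 4).
447 leaves remainder 3 on division by 4, so 7^447 ends in 3.

3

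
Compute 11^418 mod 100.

81

Square-and-reduce mod 100: 11^1≡11, 11^2≡21, 11^4≡41, 11^8≡81, 11^16≡61, 11^32≡21, 11^64≡41, 11^128≡81, 11^256≡61.
Since 418 = 2 + 32 + 128 + 256 in binary, 11^418 ≡ 21·21·81·61 ≡ 81 (mod 100).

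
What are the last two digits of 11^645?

51

By repeated squaring mod 100: 11^1≡11, 11^2≡21, 11^4≡41, 11^8≡81, 11^16≡61, 11^32≡21, 11^64≡41, 11^128≡81, 11^256≡61, 11^512≡21.
645 = 1 + 4 + 128 + 512, so 11^645 ≡ 11·41·81·21 ≡ 51 (mod 100).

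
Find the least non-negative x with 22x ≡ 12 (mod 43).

22⁻¹ ≡ 2 (mod 43) because 22·2 = 44 = 1·43 + 1.
So x ≡ 2·12 = 24 ≡ 24 (mod 43).
Check: 22·24 = 528 = 12·43 + 12.

24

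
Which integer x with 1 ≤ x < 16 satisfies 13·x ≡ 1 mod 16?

13·5 = 65 = 4·16 + 1, so 13⁻¹ ≡ 5 (mod 16).

5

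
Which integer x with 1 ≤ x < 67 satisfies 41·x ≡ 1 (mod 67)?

18

41·18 = 738 = 11·67 + 1, so 41⁻¹ ≡ 18 (mod 67).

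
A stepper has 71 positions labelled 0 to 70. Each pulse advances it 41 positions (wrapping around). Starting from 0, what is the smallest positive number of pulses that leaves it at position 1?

26

41·26 = 1066 = 15·71 + 1, so 41⁻¹ ≡ 26 (mod 71).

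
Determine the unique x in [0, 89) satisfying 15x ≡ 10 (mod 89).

60

The inverse of 15 mod 89 is 6 (since 15·6 = 90 ≡ 1).
So x ≡ 6·10 = 60 ≡ 60 (mod 89).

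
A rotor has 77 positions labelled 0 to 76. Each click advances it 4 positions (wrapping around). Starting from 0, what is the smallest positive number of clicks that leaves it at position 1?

4·58 = 232 = 3·77 + 1, so 4⁻¹ ≡ 58 (mod 77).

58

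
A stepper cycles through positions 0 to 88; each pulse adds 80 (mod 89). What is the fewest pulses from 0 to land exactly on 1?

79

89 = 1·80 + 9
80 = 8·9 + 8
9 = 1·8 + 1
8 = 8·1 + 0
Back-substituting gives 80·79 ≡ 1 (mod 89).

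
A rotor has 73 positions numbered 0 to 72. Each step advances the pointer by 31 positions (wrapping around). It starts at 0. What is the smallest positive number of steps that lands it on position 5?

31⁻¹ ≡ 33 (mod 73) because 31·33 = 1023 = 14·73 + 1.
Multiplying both sides by 33: x ≡ 33·5 = 165 ≡ 19 (mod 73).

19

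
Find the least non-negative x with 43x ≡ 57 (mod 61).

7

43⁻¹ ≡ 44 (mod 61) because 43·44 = 1892 = 31·61 + 1.
So x ≡ 44·57 = 2508 ≡ 7 (mod 61).
Check: 43·7 = 301 = 4·61 + 57.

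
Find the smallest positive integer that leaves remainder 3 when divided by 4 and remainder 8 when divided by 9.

x ≡ 3 (mod 4) gives x ∈ {3, 7, 11, 15, 19, 23, 27, 31, …}.
The first of these with x mod 9 = 8 is 35.

35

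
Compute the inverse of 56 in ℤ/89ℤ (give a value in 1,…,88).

62

89 = 1·56 + 33
56 = 1·33 + 23
33 = 1·23 + 10
23 = 2·10 + 3
10 = 3·3 + 1
3 = 3·1 + 0
Back-substituting gives 56·62 ≡ 1 (mod 89).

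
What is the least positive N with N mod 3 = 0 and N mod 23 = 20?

x ≡ 0 (mod 3) gives x ∈ {0, 3, 6, 9, 12, 15, 18, 21, …}.
The first of these with x mod 23 = 20 is 66.

66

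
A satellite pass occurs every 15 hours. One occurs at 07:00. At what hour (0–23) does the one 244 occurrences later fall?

244·15 = 3660.
Dividing 3660 by 24 gives quotient 152 and remainder 12.
(7 + 12) mod 24 = 19.

19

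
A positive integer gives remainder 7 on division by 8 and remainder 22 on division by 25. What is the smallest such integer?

x ≡ 7 (mod 8) gives x ∈ {7, 15, 23, 31, 39, 47}.
The first of these with x mod 25 = 22 is 47.

47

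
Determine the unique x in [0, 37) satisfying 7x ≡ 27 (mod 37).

25

7⁻¹ ≡ 16 (mod 37) because 7·16 = 112 = 3·37 + 1.
So x ≡ 16·27 = 432 ≡ 25 (mod 37).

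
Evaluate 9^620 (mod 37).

By repeated squaring mod 37: 9^1≡9, 9^2≡7, 9^4≡12, 9^8≡33, 9^16≡16, 9^32≡34, 9^64≡9, 9^128≡7, 9^256≡12, 9^512≡33.
Since 620 = 4 + 8 + 32 + 64 + 512 in binary, 9^620 ≡ 12·33·34·9·33 ≡ 33 (mod 37).

33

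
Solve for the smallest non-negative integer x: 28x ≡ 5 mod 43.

14

28⁻¹ ≡ 20 (mod 43) because 28·20 = 560 = 13·43 + 1.
So x ≡ 20·5 = 100 ≡ 14 (mod 43).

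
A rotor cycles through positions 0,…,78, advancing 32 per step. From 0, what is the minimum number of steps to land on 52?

32⁻¹ ≡ 42 (mod 79) because 32·42 = 1344 = 17·79 + 1.
Multiplying both sides by 42: x ≡ 42·52 = 2184 ≡ 51 (mod 79).
Check: 32·51 = 1632 = 20·79 + 52.

51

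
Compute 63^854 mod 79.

72

Successive squares of 63 mod 79: 63^1≡63, 63^2≡19, 63^4≡45, 63^8≡50, 63^16≡51, 63^32≡73, 63^64≡36, 63^128≡32, 63^256≡76, 63^512≡9.
854 = 2 + 4 + 16 + 64 + 256 + 512, so 63^854 ≡ 19·45·51·36·76·9 ≡ 72 (mod 79).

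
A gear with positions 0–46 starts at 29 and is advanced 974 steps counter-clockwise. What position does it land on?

Dividing 974 by 47 gives quotient 20 and remainder 34.
(29 − 34) mod 47 = 42.

42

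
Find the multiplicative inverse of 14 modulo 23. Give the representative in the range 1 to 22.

23 = 1·14 + 9
14 = 1·9 + 5
9 = 1·5 + 4
5 = 1·4 + 1
4 = 4·1 + 0
Back-substituting gives 14·5 ≡ 1 (mod 23).

5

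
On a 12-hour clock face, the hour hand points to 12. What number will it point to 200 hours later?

200 mod 12 = 8 (since 16·12 = 192).
12 + 8 → 8 on a 12-hour dial.

8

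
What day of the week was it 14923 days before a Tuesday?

14923 mod 7 = 6 (since 2131·7 = 14917).
Tuesday − 6 days → Wednesday.

Wednesday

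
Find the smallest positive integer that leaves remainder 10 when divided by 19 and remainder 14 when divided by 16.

x ≡ 14 (mod 16) gives x ∈ {14, 30, 46, 62, 78, 94, 110, 126, …}.
The first of these with x mod 19 = 10 is 238.

238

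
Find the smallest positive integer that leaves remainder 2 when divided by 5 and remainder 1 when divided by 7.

22

x ≡ 2 (mod 5) gives x ∈ {2, 7, 12, 17, 22}.
The first of these with x mod 7 = 1 is 22.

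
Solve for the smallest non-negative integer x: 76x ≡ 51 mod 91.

33

76⁻¹ ≡ 6 (mod 91) because 76·6 = 456 = 5·91 + 1.
So x ≡ 6·51 = 306 ≡ 33 (mod 91).
Check: 76·33 = 2508 = 27·91 + 51.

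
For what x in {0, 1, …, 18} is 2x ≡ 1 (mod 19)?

10

2⁻¹ ≡ 10 (mod 19) because 2·10 = 20 = 1·19 + 1.
So x ≡ 10·1 = 10 ≡ 10 (mod 19).
Check: 2·10 = 20 = 1·19 + 1.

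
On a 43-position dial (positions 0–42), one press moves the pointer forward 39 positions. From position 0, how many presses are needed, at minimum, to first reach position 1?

39·32 = 1248 = 29·43 + 1, so 39⁻¹ ≡ 32 (mod 43).

32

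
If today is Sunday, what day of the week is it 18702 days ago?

18702 = 2671·7 + 5, so 18702 mod 7 = 5.
Sunday − 5 days → Tuesday.

Tuesday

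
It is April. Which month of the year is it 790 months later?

February

Dividing 790 by 12 gives quotient 65 and remainder 10.
April + 10 months → February.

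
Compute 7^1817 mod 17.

10

Square-and-reduce mod 17: 7^1≡7, 7^2≡15, 7^4≡4, 7^8≡16, 7^16≡1, 7^32≡1, 7^64≡1, 7^128≡1, 7^256≡1, 7^512≡1, 7^1024≡1.
1817 = 1 + 8 + 16 + 256 + 512 + 1024, so 7^1817 ≡ 7·16·1·1·1·1 ≡ 10 (mod 17).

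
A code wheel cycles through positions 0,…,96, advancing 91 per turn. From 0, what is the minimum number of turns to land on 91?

1

The inverse of 91 mod 97 is 16 (since 91·16 = 1456 ≡ 1).
Multiplying both sides by 16: x ≡ 16·91 = 1456 ≡ 1 (mod 97).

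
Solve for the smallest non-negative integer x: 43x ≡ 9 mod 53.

15

43⁻¹ ≡ 37 (mod 53) because 43·37 = 1591 = 30·53 + 1.
Multiplying both sides by 37: x ≡ 37·9 = 333 ≡ 15 (mod 53).
Check: 43·15 = 645 = 12·53 + 9.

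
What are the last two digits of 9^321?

By repeated squaring mod 100: 9^1≡9, 9^2≡81, 9^4≡61, 9^8≡21, 9^16≡41, 9^32≡81, 9^64≡61, 9^128≡21, 9^256≡41.
Since 321 = 1 + 64 + 256 in binary, 9^321 ≡ 9·61·41 ≡ 9 (mod 100).

09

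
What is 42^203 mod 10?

Last digits of 2^n: 2, 4, 8, 6 (period 4).
203 mod 4 = 3, so the last digit matches 2^3 = 8.

8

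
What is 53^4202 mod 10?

Last digits of 3^n: 3, 9, 7, 1 (period 4).
4202 mod 4 = 2, so the last digit matches 3^2 = 9.

9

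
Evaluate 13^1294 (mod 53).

Square-and-reduce mod 53: 13^1≡13, 13^2≡10, 13^4≡47, 13^8≡36, 13^16≡24, 13^32≡46, 13^64≡49, 13^128≡16, 13^256≡44, 13^512≡28, 13^1024≡42.
1294 = 2 + 4 + 8 + 256 + 1024, so 13^1294 ≡ 10·47·36·44·42 ≡ 15 (mod 53).

15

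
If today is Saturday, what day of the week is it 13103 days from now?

Friday

13103 mod 7 = 6 (since 1871·7 = 13097).
Saturday + 6 days → Friday.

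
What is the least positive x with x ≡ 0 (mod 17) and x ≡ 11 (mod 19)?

68

x ≡ 0 (mod 17) gives x ∈ {0, 17, 34, 51, 68}.
The first of these with x mod 19 = 11 is 68.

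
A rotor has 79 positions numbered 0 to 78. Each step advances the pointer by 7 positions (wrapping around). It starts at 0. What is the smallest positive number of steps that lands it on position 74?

7⁻¹ ≡ 34 (mod 79) because 7·34 = 238 = 3·79 + 1.
Multiplying both sides by 34: x ≡ 34·74 = 2516 ≡ 67 (mod 79).
Check: 7·67 = 469 = 5·79 + 74.

67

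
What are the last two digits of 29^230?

Successive squares of 29 mod 100: 29^1≡29, 29^2≡41, 29^4≡81, 29^8≡61, 29^16≡21, 29^32≡41, 29^64≡81, 29^128≡61.
Since 230 = 2 + 4 + 32 + 64 + 128 in binary, 29^230 ≡ 41·81·41·81·61 ≡ 1 (mod 100).

01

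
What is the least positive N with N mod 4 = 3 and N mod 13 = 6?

x ≡ 3 (mod 4) gives x ∈ {3, 7, 11, 15, 19}.
The first of these with x mod 13 = 6 is 19.

19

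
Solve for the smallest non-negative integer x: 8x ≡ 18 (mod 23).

The inverse of 8 mod 23 is 3 (since 8·3 = 24 ≡ 1).
So x ≡ 3·18 = 54 ≡ 8 (mod 23).
Check: 8·8 = 64 = 2·23 + 18.

8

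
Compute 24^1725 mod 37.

29

Square-and-reduce mod 37: 24^1≡24, 24^2≡21, 24^4≡34, 24^8≡9, 24^16≡7, 24^32≡12, 24^64≡33, 24^128≡16, 24^256≡34, 24^512≡9, 24^1024≡7.
Since 1725 = 1 + 4 + 8 + 16 + 32 + 128 + 512 + 1024 in binary, 24^1725 ≡ 24·34·9·7·12·16·9·7 ≡ 29 (mod 37).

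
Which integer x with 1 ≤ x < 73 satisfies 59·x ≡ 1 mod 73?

59·26 = 1534 = 21·73 + 1, so 59⁻¹ ≡ 26 (mod 73).

26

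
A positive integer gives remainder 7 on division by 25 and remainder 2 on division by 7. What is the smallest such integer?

107

x ≡ 2 (mod 7) gives x ∈ {2, 9, 16, 23, 30, 37, 44, 51, …}.
The first of these with x mod 25 = 7 is 107.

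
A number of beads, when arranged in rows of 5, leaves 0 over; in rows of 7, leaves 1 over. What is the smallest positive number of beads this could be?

x ≡ 0 (mod 5) gives x ∈ {0, 5, 10, 15}.
The first of these with x mod 7 = 1 is 15.

15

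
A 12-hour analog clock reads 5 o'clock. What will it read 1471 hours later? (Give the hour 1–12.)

1471 − 122·12 = 7, so 1471 ≡ 7 (mod 12).
5 + 7 → 12 on a 12-hour dial.

12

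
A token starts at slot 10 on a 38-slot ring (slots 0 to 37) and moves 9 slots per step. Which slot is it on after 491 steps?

491·9 = 4419.
4419 mod 38 = 11 (since 116·38 = 4408).
(10 + 11) mod 38 = 21.

21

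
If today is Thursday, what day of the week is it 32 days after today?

Monday

32 − 4·7 = 4, so 32 ≡ 4 (mod 7).
Thursday + 4 days → Monday.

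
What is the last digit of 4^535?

The units digit of 4^n cycles with period 2: 4, 6, …
535 mod 2 = 1, so the last digit matches 4^1 = 4.

4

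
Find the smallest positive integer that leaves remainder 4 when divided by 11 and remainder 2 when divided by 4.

26

x ≡ 2 (mod 4) gives x ∈ {2, 6, 10, 14, 18, 22, 26}.
The first of these with x mod 11 = 4 is 26.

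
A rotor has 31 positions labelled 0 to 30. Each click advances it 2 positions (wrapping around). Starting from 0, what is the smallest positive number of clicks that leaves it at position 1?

16

31 = 15·2 + 1
2 = 2·1 + 0
Back-substituting gives 2·16 ≡ 1 (mod 31).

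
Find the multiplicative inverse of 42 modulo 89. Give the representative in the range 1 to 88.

53

89 = 2·42 + 5
42 = 8·5 + 2
5 = 2·2 + 1
2 = 2·1 + 0
Back-substituting gives 42·53 ≡ 1 (mod 89).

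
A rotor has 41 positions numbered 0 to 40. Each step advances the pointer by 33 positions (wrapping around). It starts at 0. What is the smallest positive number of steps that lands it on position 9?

4

33⁻¹ ≡ 5 (mod 41) because 33·5 = 165 = 4·41 + 1.
So x ≡ 5·9 = 45 ≡ 4 (mod 41).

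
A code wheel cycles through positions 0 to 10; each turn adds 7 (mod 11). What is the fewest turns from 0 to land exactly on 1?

7·8 = 56 = 5·11 + 1, so 7⁻¹ ≡ 8 (mod 11).

8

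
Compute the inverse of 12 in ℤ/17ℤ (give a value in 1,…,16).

17 = 1·12 + 5
12 = 2·5 + 2
5 = 2·2 + 1
2 = 2·1 + 0
Back-substituting gives 12·10 ≡ 1 (mod 17).

10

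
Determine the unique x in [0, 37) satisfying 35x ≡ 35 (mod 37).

1

The inverse of 35 mod 37 is 18 (since 35·18 = 630 ≡ 1).
Multiplying both sides by 18: x ≡ 18·35 = 630 ≡ 1 (mod 37).
Check: 35·1 = 35 = 0·37 + 35.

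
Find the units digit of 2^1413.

Powers of 2 mod 10 repeat with period 4: 2, 4, 8, 6.
1413 mod 4 = 1, so the last digit matches 2^1 = 2.

2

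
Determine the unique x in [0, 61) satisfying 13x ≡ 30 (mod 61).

7

The inverse of 13 mod 61 is 47 (since 13·47 = 611 ≡ 1).
So x ≡ 47·30 = 1410 ≡ 7 (mod 61).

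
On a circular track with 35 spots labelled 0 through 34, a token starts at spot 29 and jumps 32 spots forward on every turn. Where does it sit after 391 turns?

391·32 = 12512.
12512 − 357·35 = 17, so 12512 ≡ 17 (mod 35).
(29 + 17) mod 35 = 11.

11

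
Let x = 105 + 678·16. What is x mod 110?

63

678·16 = 10848.
10848 mod 110 = 68 (since 98·110 = 10780).
(105 + 68) mod 110 = 63.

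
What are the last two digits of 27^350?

49

Successive squares of 27 mod 100: 27^1≡27, 27^2≡29, 27^4≡41, 27^8≡81, 27^16≡61, 27^32≡21, 27^64≡41, 27^128≡81, 27^256≡61.
Since 350 = 2 + 4 + 8 + 16 + 64 + 256 in binary, 27^350 ≡ 29·41·81·61·41·61 ≡ 49 (mod 100).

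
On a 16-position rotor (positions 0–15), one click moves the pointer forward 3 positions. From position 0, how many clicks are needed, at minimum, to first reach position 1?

11

16 = 5·3 + 1
3 = 3·1 + 0
Back-substituting gives 3·11 ≡ 1 (mod 16).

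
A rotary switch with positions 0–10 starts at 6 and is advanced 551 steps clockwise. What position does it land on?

7

551 − 50·11 = 1, so 551 ≡ 1 (mod 11).
(6 + 1) mod 11 = 7.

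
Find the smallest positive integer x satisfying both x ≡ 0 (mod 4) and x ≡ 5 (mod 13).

44

x ≡ 0 (mod 4) gives x ∈ {0, 4, 8, 12, 16, 20, 24, 28, …}.
The first of these with x mod 13 = 5 is 44.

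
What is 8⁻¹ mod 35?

8·22 = 176 = 5·35 + 1, so 8⁻¹ ≡ 22 (mod 35).

22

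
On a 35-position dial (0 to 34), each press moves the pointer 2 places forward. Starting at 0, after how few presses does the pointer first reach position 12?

The inverse of 2 mod 35 is 18 (since 2·18 = 36 ≡ 1).
Multiplying both sides by 18: x ≡ 18·12 = 216 ≡ 6 (mod 35).

6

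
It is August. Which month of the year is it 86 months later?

October

86 − 7·12 = 2, so 86 ≡ 2 (mod 12).
August + 2 months → October.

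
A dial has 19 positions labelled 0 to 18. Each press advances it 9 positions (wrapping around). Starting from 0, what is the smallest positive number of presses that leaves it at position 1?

19 = 2·9 + 1
9 = 9·1 + 0
Back-substituting gives 9·17 ≡ 1 (mod 19).

17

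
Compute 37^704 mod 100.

61

Successive squares of 37 mod 100: 37^1≡37, 37^2≡69, 37^4≡61, 37^8≡21, 37^16≡41, 37^32≡81, 37^64≡61, 37^128≡21, 37^256≡41, 37^512≡81.
704 = 64 + 128 + 512, so 37^704 ≡ 61·21·81 ≡ 61 (mod 100).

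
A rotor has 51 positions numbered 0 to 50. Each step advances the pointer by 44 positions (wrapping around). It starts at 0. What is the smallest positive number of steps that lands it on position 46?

8

The inverse of 44 mod 51 is 29 (since 44·29 = 1276 ≡ 1).
So x ≡ 29·46 = 1334 ≡ 8 (mod 51).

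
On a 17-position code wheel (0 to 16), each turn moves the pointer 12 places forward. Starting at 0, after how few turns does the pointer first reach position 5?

16

12⁻¹ ≡ 10 (mod 17) because 12·10 = 120 = 7·17 + 1.
So x ≡ 10·5 = 50 ≡ 16 (mod 17).
Check: 12·16 = 192 = 11·17 + 5.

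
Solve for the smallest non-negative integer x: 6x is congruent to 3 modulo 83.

42

The inverse of 6 mod 83 is 14 (since 6·14 = 84 ≡ 1).
So x ≡ 14·3 = 42 ≡ 42 (mod 83).
Check: 6·42 = 252 = 3·83 + 3.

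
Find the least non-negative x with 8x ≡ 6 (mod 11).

8⁻¹ ≡ 7 (mod 11) because 8·7 = 56 = 5·11 + 1.
So x ≡ 7·6 = 42 ≡ 9 (mod 11).
Check: 8·9 = 72 = 6·11 + 6.

9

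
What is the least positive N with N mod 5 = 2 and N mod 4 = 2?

2

Since 4·4 ≡ 1 (mod 5), take x = 2 + 4·((2−2)·4 mod 5) = 2 + 4·0 = 2.
Check: 2 mod 5 = 2, 2 mod 4 = 2.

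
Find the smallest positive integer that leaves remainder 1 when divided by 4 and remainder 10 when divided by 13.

49

x ≡ 1 (mod 4) gives x ∈ {1, 5, 9, 13, 17, 21, 25, 29, …}.
The first of these with x mod 13 = 10 is 49.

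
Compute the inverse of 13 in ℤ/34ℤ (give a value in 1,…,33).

13·21 = 273 = 8·34 + 1, so 13⁻¹ ≡ 21 (mod 34).

21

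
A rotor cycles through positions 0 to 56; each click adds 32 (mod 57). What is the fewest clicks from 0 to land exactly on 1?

32·41 = 1312 = 23·57 + 1, so 32⁻¹ ≡ 41 (mod 57).

41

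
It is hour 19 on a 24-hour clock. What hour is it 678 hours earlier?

13

Dividing 678 by 24 gives quotient 28 and remainder 6.
(19 − 6) mod 24 = 13.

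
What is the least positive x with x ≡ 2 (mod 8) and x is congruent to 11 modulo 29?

x ≡ 2 (mod 8) gives x ∈ {2, 10, 18, 26, 34, 42, 50, 58, …}.
The first of these with x mod 29 = 11 is 98.

98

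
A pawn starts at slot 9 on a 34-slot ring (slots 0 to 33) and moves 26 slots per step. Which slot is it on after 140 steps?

140·26 = 3640.
3640 mod 34 = 2 (since 107·34 = 3638).
(9 + 2) mod 34 = 11.

11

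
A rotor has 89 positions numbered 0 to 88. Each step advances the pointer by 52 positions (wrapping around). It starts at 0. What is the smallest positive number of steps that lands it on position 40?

35

The inverse of 52 mod 89 is 12 (since 52·12 = 624 ≡ 1).
So x ≡ 12·40 = 480 ≡ 35 (mod 89).
Check: 52·35 = 1820 = 20·89 + 40.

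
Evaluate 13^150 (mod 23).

9

Square-and-reduce mod 23: 13^1≡13, 13^2≡8, 13^4≡18, 13^8≡2, 13^16≡4, 13^32≡16, 13^64≡3, 13^128≡9.
150 = 2 + 4 + 16 + 128, so 13^150 ≡ 8·18·4·9 ≡ 9 (mod 23).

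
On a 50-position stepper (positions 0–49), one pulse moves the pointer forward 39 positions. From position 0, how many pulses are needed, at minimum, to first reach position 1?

39·9 = 351 = 7·50 + 1, so 39⁻¹ ≡ 9 (mod 50).

9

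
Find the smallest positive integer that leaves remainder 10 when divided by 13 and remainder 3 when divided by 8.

75

x ≡ 3 (mod 8) gives x ∈ {3, 11, 19, 27, 35, 43, 51, 59, …}.
The first of these with x mod 13 = 10 is 75.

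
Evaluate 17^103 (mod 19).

16

Successive squares of 17 mod 19: 17^1≡17, 17^2≡4, 17^4≡16, 17^8≡9, 17^16≡5, 17^32≡6, 17^64≡17.
103 = 1 + 2 + 4 + 32 + 64, so 17^103 ≡ 17·4·16·6·17 ≡ 16 (mod 19).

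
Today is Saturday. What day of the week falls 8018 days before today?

Dividing 8018 by 7 gives quotient 1145 and remainder 3.
Saturday − 3 days → Wednesday.

Wednesday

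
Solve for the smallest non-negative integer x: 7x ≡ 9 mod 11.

6

7⁻¹ ≡ 8 (mod 11) because 7·8 = 56 = 5·11 + 1.
So x ≡ 8·9 = 72 ≡ 6 (mod 11).
Check: 7·6 = 42 = 3·11 + 9.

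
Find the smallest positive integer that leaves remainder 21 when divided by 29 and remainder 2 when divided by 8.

50

x ≡ 2 (mod 8) gives x ∈ {2, 10, 18, 26, 34, 42, 50}.
The first of these with x mod 29 = 21 is 50.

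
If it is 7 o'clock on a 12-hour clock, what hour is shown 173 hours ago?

173 − 14·12 = 5, so 173 ≡ 5 (mod 12).
7 − 5 → 2 on a 12-hour dial.

2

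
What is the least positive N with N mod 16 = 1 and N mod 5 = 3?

Since 5·13 ≡ 1 (mod 16), take x = 3 + 5·((1−3)·13 mod 16) = 3 + 5·6 = 33.
Check: 33 mod 16 = 1, 33 mod 5 = 3.

33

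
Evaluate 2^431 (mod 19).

10

By repeated squaring mod 19: 2^1≡2, 2^2≡4, 2^4≡16, 2^8≡9, 2^16≡5, 2^32≡6, 2^64≡17, 2^128≡4, 2^256≡16.
431 = 1 + 2 + 4 + 8 + 32 + 128 + 256, so 2^431 ≡ 2·4·16·9·6·4·16 ≡ 10 (mod 19).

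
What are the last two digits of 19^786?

By repeated squaring mod 100: 19^1≡19, 19^2≡61, 19^4≡21, 19^8≡41, 19^16≡81, 19^32≡61, 19^64≡21, 19^128≡41, 19^256≡81, 19^512≡61.
Since 786 = 2 + 16 + 256 + 512 in binary, 19^786 ≡ 61·81·81·61 ≡ 81 (mod 100).

81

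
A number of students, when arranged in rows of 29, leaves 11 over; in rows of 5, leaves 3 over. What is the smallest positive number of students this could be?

98

x ≡ 3 (mod 5) gives x ∈ {3, 8, 13, 18, 23, 28, 33, 38, …}.
The first of these with x mod 29 = 11 is 98.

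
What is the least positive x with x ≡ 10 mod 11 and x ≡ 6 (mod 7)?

76

x ≡ 6 (mod 7) gives x ∈ {6, 13, 20, 27, 34, 41, 48, 55, …}.
The first of these with x mod 11 = 10 is 76.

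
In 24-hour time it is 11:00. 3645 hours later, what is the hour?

3645 = 151·24 + 21, so 3645 mod 24 = 21.
(11 + 21) mod 24 = 8.

8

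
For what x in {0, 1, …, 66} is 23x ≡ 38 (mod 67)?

57

The inverse of 23 mod 67 is 35 (since 23·35 = 805 ≡ 1).
Multiplying both sides by 35: x ≡ 35·38 = 1330 ≡ 57 (mod 67).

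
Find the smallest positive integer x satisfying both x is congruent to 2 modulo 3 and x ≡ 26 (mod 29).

x ≡ 2 (mod 3) gives x ∈ {2, 5, 8, 11, 14, 17, 20, 23, …}.
The first of these with x mod 29 = 26 is 26.

26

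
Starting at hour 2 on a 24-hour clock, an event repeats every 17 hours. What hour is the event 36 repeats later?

14

36·17 = 612.
612 = 25·24 + 12, so 612 mod 24 = 12.
(2 + 12) mod 24 = 14.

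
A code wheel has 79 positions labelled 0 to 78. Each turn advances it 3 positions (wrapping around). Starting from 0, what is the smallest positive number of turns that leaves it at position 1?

79 = 26·3 + 1
3 = 3·1 + 0
Back-substituting gives 3·53 ≡ 1 (mod 79).

53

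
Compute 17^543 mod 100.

Successive squares of 17 mod 100: 17^1≡17, 17^2≡89, 17^4≡21, 17^8≡41, 17^16≡81, 17^32≡61, 17^64≡21, 17^128≡41, 17^256≡81, 17^512≡61.
543 = 1 + 2 + 4 + 8 + 16 + 512, so 17^543 ≡ 17·89·21·41·81·61 ≡ 13 (mod 100).

13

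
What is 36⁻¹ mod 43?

43 = 1·36 + 7
36 = 5·7 + 1
7 = 7·1 + 0
Back-substituting gives 36·6 ≡ 1 (mod 43).

6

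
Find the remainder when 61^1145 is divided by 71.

Successive squares of 61 mod 71: 61^1≡61, 61^2≡29, 61^4≡60, 61^8≡50, 61^16≡15, 61^32≡12, 61^64≡2, 61^128≡4, 61^256≡16, 61^512≡43, 61^1024≡3.
1145 = 1 + 8 + 16 + 32 + 64 + 1024, so 61^1145 ≡ 61·50·15·12·2·3 ≡ 26 (mod 71).

26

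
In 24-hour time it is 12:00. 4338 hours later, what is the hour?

6

4338 = 180·24 + 18, so 4338 mod 24 = 18.
(12 + 18) mod 24 = 6.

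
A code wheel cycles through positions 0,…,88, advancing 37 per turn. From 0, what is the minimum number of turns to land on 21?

15

37⁻¹ ≡ 77 (mod 89) because 37·77 = 2849 = 32·89 + 1.
So x ≡ 77·21 = 1617 ≡ 15 (mod 89).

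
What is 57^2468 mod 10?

1

The units digit of 57^n cycles with period 4: 7, 9, 3, 1, …
2468 mod 4 = 0, so the last digit matches 7^4 = 1.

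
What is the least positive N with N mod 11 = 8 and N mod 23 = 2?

140

x ≡ 8 (mod 11) gives x ∈ {8, 19, 30, 41, 52, 63, 74, 85, …}.
The first of these with x mod 23 = 2 is 140.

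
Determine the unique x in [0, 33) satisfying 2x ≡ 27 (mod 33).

2⁻¹ ≡ 17 (mod 33) because 2·17 = 34 = 1·33 + 1.
Multiplying both sides by 17: x ≡ 17·27 = 459 ≡ 30 (mod 33).

30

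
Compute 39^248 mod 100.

Successive squares of 39 mod 100: 39^1≡39, 39^2≡21, 39^4≡41, 39^8≡81, 39^16≡61, 39^32≡21, 39^64≡41, 39^128≡81.
Since 248 = 8 + 16 + 32 + 64 + 128 in binary, 39^248 ≡ 81·61·21·41·81 ≡ 81 (mod 100).

81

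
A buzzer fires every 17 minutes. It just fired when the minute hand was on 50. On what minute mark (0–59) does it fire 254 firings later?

48

254·17 = 4318.
4318 = 71·60 + 58, so 4318 mod 60 = 58.
(50 + 58) mod 60 = 48.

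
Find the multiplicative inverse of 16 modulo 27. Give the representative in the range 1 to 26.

22

27 = 1·16 + 11
16 = 1·11 + 5
11 = 2·5 + 1
5 = 5·1 + 0
Back-substituting gives 16·22 ≡ 1 (mod 27).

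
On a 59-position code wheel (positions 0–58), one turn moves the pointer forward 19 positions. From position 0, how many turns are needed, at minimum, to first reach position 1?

28

59 = 3·19 + 2
19 = 9·2 + 1
2 = 2·1 + 0
Back-substituting gives 19·28 ≡ 1 (mod 59).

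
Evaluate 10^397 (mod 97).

15

By repeated squaring mod 97: 10^1≡10, 10^2≡3, 10^4≡9, 10^8≡81, 10^16≡62, 10^32≡61, 10^64≡35, 10^128≡61, 10^256≡35.
Since 397 = 1 + 4 + 8 + 128 + 256 in binary, 10^397 ≡ 10·9·81·61·35 ≡ 15 (mod 97).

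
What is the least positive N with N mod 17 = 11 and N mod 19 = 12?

164

Since 19·9 ≡ 1 (mod 17), take x = 12 + 19·((11−12)·9 mod 17) = 12 + 19·8 = 164.
Check: 164 mod 17 = 11, 164 mod 19 = 12.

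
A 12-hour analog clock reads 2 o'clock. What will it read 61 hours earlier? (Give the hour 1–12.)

61 mod 12 = 1 (since 5·12 = 60).
2 − 1 → 1 on a 12-hour dial.

1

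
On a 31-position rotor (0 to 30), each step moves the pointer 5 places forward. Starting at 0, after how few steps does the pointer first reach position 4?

7

5⁻¹ ≡ 25 (mod 31) because 5·25 = 125 = 4·31 + 1.
So x ≡ 25·4 = 100 ≡ 7 (mod 31).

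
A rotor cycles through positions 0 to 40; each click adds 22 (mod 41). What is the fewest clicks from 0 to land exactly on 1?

28

41 = 1·22 + 19
22 = 1·19 + 3
19 = 6·3 + 1
3 = 3·1 + 0
Back-substituting gives 22·28 ≡ 1 (mod 41).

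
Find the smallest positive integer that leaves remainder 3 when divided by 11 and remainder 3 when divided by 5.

x ≡ 3 (mod 5) gives x ∈ {3}.
The first of these with x mod 11 = 3 is 3.

3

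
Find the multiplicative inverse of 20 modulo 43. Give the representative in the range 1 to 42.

43 = 2·20 + 3
20 = 6·3 + 2
3 = 1·2 + 1
2 = 2·1 + 0
Back-substituting gives 20·28 ≡ 1 (mod 43).

28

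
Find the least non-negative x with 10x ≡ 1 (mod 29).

3

The inverse of 10 mod 29 is 3 (since 10·3 = 30 ≡ 1).
So x ≡ 3·1 = 3 ≡ 3 (mod 29).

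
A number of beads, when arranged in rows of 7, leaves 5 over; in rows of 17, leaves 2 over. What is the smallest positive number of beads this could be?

19

x ≡ 5 (mod 7) gives x ∈ {5, 12, 19}.
The first of these with x mod 17 = 2 is 19.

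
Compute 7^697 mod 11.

Square-and-reduce mod 11: 7^1≡7, 7^2≡5, 7^4≡3, 7^8≡9, 7^16≡4, 7^32≡5, 7^64≡3, 7^128≡9, 7^256≡4, 7^512≡5.
697 = 1 + 8 + 16 + 32 + 128 + 512, so 7^697 ≡ 7·9·4·5·9·5 ≡ 6 (mod 11).

6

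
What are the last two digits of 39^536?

61

Square-and-reduce mod 100: 39^1≡39, 39^2≡21, 39^4≡41, 39^8≡81, 39^16≡61, 39^32≡21, 39^64≡41, 39^128≡81, 39^256≡61, 39^512≡21.
Since 536 = 8 + 16 + 512 in binary, 39^536 ≡ 81·61·21 ≡ 61 (mod 100).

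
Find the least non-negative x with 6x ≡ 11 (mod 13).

4

6⁻¹ ≡ 11 (mod 13) because 6·11 = 66 = 5·13 + 1.
Multiplying both sides by 11: x ≡ 11·11 = 121 ≡ 4 (mod 13).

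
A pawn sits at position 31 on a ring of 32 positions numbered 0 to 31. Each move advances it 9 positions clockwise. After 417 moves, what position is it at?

8

417·9 = 3753.
Dividing 3753 by 32 gives quotient 117 and remainder 9.
(31 + 9) mod 32 = 8.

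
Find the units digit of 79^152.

The units digit of 79^n cycles with period 2: 9, 1, …
152 mod 2 = 0, so the last digit matches 9^2 = 1.

1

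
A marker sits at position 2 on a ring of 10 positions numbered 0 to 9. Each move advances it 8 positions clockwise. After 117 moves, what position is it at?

8

117·8 = 936.
936 mod 10 = 6 (since 93·10 = 930).
(2 + 6) mod 10 = 8.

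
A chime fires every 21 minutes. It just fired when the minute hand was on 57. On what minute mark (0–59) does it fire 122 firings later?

39

122·21 = 2562.
2562 = 42·60 + 42, so 2562 mod 60 = 42.
(57 + 42) mod 60 = 39.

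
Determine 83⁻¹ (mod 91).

34

83·34 = 2822 = 31·91 + 1, so 83⁻¹ ≡ 34 (mod 91).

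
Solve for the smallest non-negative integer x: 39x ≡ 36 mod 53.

The inverse of 39 mod 53 is 34 (since 39·34 = 1326 ≡ 1).
Multiplying both sides by 34: x ≡ 34·36 = 1224 ≡ 5 (mod 53).
Check: 39·5 = 195 = 3·53 + 36.

5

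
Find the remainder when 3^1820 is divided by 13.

9

By repeated squaring mod 13: 3^1≡3, 3^2≡9, 3^4≡3, 3^8≡9, 3^16≡3, 3^32≡9, 3^64≡3, 3^128≡9, 3^256≡3, 3^512≡9, 3^1024≡3.
Since 1820 = 4 + 8 + 16 + 256 + 512 + 1024 in binary, 3^1820 ≡ 3·9·3·3·9·3 ≡ 9 (mod 13).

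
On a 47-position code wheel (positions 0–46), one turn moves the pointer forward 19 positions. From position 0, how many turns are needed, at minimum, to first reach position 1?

5

19·5 = 95 = 2·47 + 1, so 19⁻¹ ≡ 5 (mod 47).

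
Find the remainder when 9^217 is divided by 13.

9

By repeated squaring mod 13: 9^1≡9, 9^2≡3, 9^4≡9, 9^8≡3, 9^16≡9, 9^32≡3, 9^64≡9, 9^128≡3.
217 = 1 + 8 + 16 + 64 + 128, so 9^217 ≡ 9·3·9·9·3 ≡ 9 (mod 13).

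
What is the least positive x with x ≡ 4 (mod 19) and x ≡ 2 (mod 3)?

x ≡ 2 (mod 3) gives x ∈ {2, 5, 8, 11, 14, 17, 20, 23}.
The first of these with x mod 19 = 4 is 23.

23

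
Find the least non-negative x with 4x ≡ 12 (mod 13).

3

The inverse of 4 mod 13 is 10 (since 4·10 = 40 ≡ 1).
So x ≡ 10·12 = 120 ≡ 3 (mod 13).
Check: 4·3 = 12 = 0·13 + 12.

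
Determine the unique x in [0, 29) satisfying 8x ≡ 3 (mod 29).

8⁻¹ ≡ 11 (mod 29) because 8·11 = 88 = 3·29 + 1.
Multiplying both sides by 11: x ≡ 11·3 = 33 ≡ 4 (mod 29).
Check: 8·4 = 32 = 1·29 + 3.

4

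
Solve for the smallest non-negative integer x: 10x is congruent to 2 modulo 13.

8

10⁻¹ ≡ 4 (mod 13) because 10·4 = 40 = 3·13 + 1.
So x ≡ 4·2 = 8 ≡ 8 (mod 13).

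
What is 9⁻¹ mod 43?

43 = 4·9 + 7
9 = 1·7 + 2
7 = 3·2 + 1
2 = 2·1 + 0
Back-substituting gives 9·24 ≡ 1 (mod 43).

24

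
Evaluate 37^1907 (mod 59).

56

Successive squares of 37 mod 59: 37^1≡37, 37^2≡12, 37^4≡26, 37^8≡27, 37^16≡21, 37^32≡28, 37^64≡17, 37^128≡53, 37^256≡36, 37^512≡57, 37^1024≡4.
1907 = 1 + 2 + 16 + 32 + 64 + 256 + 512 + 1024, so 37^1907 ≡ 37·12·21·28·17·36·57·4 ≡ 56 (mod 59).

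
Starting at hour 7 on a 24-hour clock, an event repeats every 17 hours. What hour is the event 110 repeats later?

110·17 = 1870.
1870 − 77·24 = 22, so 1870 ≡ 22 (mod 24).
(7 + 22) mod 24 = 5.

5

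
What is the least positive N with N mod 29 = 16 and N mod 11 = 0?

x ≡ 0 (mod 11) gives x ∈ {0, 11, 22, 33, 44, 55, 66, 77, …}.
The first of these with x mod 29 = 16 is 132.

132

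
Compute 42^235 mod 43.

Successive squares of 42 mod 43: 42^1≡42, 42^2≡1, 42^4≡1, 42^8≡1, 42^16≡1, 42^32≡1, 42^64≡1, 42^128≡1.
Since 235 = 1 + 2 + 8 + 32 + 64 + 128 in binary, 42^235 ≡ 42·1·1·1·1·1 ≡ 42 (mod 43).

42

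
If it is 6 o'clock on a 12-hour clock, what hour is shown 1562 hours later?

8

1562 − 130·12 = 2, so 1562 ≡ 2 (mod 12).
6 + 2 → 8 on a 12-hour dial.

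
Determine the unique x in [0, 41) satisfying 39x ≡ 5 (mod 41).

The inverse of 39 mod 41 is 20 (since 39·20 = 780 ≡ 1).
Multiplying both sides by 20: x ≡ 20·5 = 100 ≡ 18 (mod 41).

18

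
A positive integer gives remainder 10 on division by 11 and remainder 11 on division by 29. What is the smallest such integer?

98

x ≡ 10 (mod 11) gives x ∈ {10, 21, 32, 43, 54, 65, 76, 87, …}.
The first of these with x mod 29 = 11 is 98.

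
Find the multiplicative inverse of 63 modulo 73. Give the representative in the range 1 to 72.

51

63·51 = 3213 = 44·73 + 1, so 63⁻¹ ≡ 51 (mod 73).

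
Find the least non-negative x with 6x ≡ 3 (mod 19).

10

6⁻¹ ≡ 16 (mod 19) because 6·16 = 96 = 5·19 + 1.
Multiplying both sides by 16: x ≡ 16·3 = 48 ≡ 10 (mod 19).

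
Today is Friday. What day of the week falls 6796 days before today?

Saturday

6796 mod 7 = 6 (since 970·7 = 6790).
Friday − 6 days → Saturday.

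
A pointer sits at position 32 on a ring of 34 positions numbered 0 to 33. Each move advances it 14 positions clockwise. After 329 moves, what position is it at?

329·14 = 4606.
Dividing 4606 by 34 gives quotient 135 and remainder 16.
(32 + 16) mod 34 = 14.

14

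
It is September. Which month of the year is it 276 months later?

276 mod 12 = 0 (since 23·12 = 276).
September + 0 months → September.

September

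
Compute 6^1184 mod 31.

5

By repeated squaring mod 31: 6^1≡6, 6^2≡5, 6^4≡25, 6^8≡5, 6^16≡25, 6^32≡5, 6^64≡25, 6^128≡5, 6^256≡25, 6^512≡5, 6^1024≡25.
1184 = 32 + 128 + 1024, so 6^1184 ≡ 5·5·25 ≡ 5 (mod 31).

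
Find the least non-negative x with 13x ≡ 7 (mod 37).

The inverse of 13 mod 37 is 20 (since 13·20 = 260 ≡ 1).
So x ≡ 20·7 = 140 ≡ 29 (mod 37).

29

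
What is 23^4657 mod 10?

3

Powers of 3 mod 10 repeat with period 4: 3, 9, 7, 1.
4657 leaves remainder 1 on division by 4, so 23^4657 ends in 3.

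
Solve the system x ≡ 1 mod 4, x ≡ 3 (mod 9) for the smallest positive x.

x ≡ 1 (mod 4) gives x ∈ {1, 5, 9, 13, 17, 21}.
The first of these with x mod 9 = 3 is 21.

21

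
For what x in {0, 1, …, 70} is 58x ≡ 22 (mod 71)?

42

The inverse of 58 mod 71 is 60 (since 58·60 = 3480 ≡ 1).
So x ≡ 60·22 = 1320 ≡ 42 (mod 71).
Check: 58·42 = 2436 = 34·71 + 22.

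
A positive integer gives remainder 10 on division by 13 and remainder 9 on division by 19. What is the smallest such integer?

Since 19·11 ≡ 1 (mod 13), take x = 9 + 19·((10−9)·11 mod 13) = 9 + 19·11 = 218.
Check: 218 mod 13 = 10, 218 mod 19 = 9.

218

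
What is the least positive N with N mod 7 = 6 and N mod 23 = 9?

55

Since 23·4 ≡ 1 (mod 7), take x = 9 + 23·((6−9)·4 mod 7) = 9 + 23·2 = 55.
Check: 55 mod 7 = 6, 55 mod 23 = 9.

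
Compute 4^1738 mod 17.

Square-and-reduce mod 17: 4^1≡4, 4^2≡16, 4^4≡1, 4^8≡1, 4^16≡1, 4^32≡1, 4^64≡1, 4^128≡1, 4^256≡1, 4^512≡1, 4^1024≡1.
Since 1738 = 2 + 8 + 64 + 128 + 512 + 1024 in binary, 4^1738 ≡ 16·1·1·1·1·1 ≡ 16 (mod 17).

16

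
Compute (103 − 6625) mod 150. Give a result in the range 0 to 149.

6625 = 44·150 + 25, so 6625 mod 150 = 25.
(103 − 25) mod 150 = 78.

78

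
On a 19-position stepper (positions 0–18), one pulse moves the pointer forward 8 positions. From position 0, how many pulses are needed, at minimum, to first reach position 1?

12

19 = 2·8 + 3
8 = 2·3 + 2
3 = 1·2 + 1
2 = 2·1 + 0
Back-substituting gives 8·12 ≡ 1 (mod 19).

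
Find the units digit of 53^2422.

The units digit of 53^n cycles with period 4: 3, 9, 7, 1, …
2422 leaves remainder 2 on division by 4, so 53^2422 ends in 9.

9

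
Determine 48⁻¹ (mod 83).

48·64 = 3072 = 37·83 + 1, so 48⁻¹ ≡ 64 (mod 83).

64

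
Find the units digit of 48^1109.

8

Last digits of 8^n: 8, 4, 2, 6 (period 4).
1109 mod 4 = 1, so the last digit matches 8^1 = 8.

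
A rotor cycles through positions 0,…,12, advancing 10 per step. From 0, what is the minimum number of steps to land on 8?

10⁻¹ ≡ 4 (mod 13) because 10·4 = 40 = 3·13 + 1.
So x ≡ 4·8 = 32 ≡ 6 (mod 13).
Check: 10·6 = 60 = 4·13 + 8.

6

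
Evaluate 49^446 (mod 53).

44

Successive squares of 49 mod 53: 49^1≡49, 49^2≡16, 49^4≡44, 49^8≡28, 49^16≡42, 49^32≡15, 49^64≡13, 49^128≡10, 49^256≡47.
446 = 2 + 4 + 8 + 16 + 32 + 128 + 256, so 49^446 ≡ 16·44·28·42·15·10·47 ≡ 44 (mod 53).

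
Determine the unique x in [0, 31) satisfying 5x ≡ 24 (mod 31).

11

5⁻¹ ≡ 25 (mod 31) because 5·25 = 125 = 4·31 + 1.
Multiplying both sides by 25: x ≡ 25·24 = 600 ≡ 11 (mod 31).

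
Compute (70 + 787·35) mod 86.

787·35 = 27545.
Dividing 27545 by 86 gives quotient 320 and remainder 25.
(70 + 25) mod 86 = 9.

9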